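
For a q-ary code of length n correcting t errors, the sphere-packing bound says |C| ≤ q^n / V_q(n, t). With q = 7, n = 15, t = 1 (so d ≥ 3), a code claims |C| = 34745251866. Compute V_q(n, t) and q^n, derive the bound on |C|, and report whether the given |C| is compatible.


V_q(n, t) = 91, q^n = 4747561509943, Hamming bound = 52171005603, |C| = 34745251866 ≤ bound (satisfied).

Step 1: Compute V_q(n, t) = Σ_{j=0}^1 C(n, j) (q−1)^j.
  j = 0: C(15,0)·(6)^0 = 1·1 = 1.
  j = 1: C(15,1)·(6)^1 = 15·6 = 90.
  V_q(n, t) = 1 + 90 = 91.
Step 2: q^n = 7^15 = 4747561509943.
Step 3: Hamming bound ⌊q^n / V_q(n,t)⌋ = ⌊4747561509943/91⌋ = 52171005603.
Step 4: Compare |C| = 34745251866 to 52171005603: satisfied.
The claimed |C| lies below the Hamming bound.


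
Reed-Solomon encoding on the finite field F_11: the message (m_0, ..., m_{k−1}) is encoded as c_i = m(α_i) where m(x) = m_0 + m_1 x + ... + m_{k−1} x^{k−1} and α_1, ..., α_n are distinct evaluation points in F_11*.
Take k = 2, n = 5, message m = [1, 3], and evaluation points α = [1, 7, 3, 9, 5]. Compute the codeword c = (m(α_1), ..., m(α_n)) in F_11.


c = [4, 0, 10, 6, 5]

Message polynomial: m(x) = 1 + 3·x (mod 11).
For each evaluation point α_i, compute m(α_i) mod 11:
  α_1 = 1: Horner steps 3 → 4, so m(1) = 4.
  α_2 = 7: Horner steps 3 → 0, so m(7) = 0.
  α_3 = 3: Horner steps 3 → 10, so m(3) = 10.
  α_4 = 9: Horner steps 3 → 6, so m(9) = 6.
  α_5 = 5: Horner steps 3 → 5, so m(5) = 5.
Codeword c = [4, 0, 10, 6, 5] ∈ F_11^5.


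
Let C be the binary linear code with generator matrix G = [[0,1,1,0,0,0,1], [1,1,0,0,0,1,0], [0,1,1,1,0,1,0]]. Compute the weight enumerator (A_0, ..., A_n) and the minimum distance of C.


Weight distribution: A_0 = 1, A_3 = 4, A_4 = 3. Minimum distance d = 3.

Enumerate all 2^3 = 8 messages m ∈ F_2^3.
For each, compute codeword c = mG in F_2^7, then tally its weight.
  m = 000 → c = 0000000, weight = 0.
  m = 100 → c = 0110001, weight = 3.
  m = 010 → c = 1100010, weight = 3.
  m = 110 → c = 1010011, weight = 4.
  m = 001 → c = 0111010, weight = 4.
  m = 101 → c = 0001011, weight = 3.
  m = 011 → c = 1011000, weight = 3.
  m = 111 → c = 1101001, weight = 4.
Tally weights:
  weight 0: 1 codewords.
  weight 3: 4 codewords.
  weight 4: 3 codewords.
Minimum distance d = smallest w > 0 with A_w > 0 = 3.
Sanity: Σ A_w = 8 = 2^3 = 8 ✓.


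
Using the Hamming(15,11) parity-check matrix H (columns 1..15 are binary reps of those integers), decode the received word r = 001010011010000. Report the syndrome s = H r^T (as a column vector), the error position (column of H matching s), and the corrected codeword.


s = (1, 1, 0, 0)^T, error position = 12, corrected codeword c = 001010011011000

Compute s = H r^T mod 2 one row at a time:
  s_1 = 1 + 1 + 0 + 1 + 0 + 0 + 0 + 0 = 3 ≡ 1 (mod 2).
  s_2 = 0 + 1 + 0 + 0 + 0 + 0 + 0 + 0 = 1 ≡ 1 (mod 2).
  s_3 = 0 + 1 + 0 + 0 + 0 + 1 + 0 + 0 = 2 ≡ 0 (mod 2).
  s_4 = 0 + 1 + 1 + 0 + 1 + 1 + 0 + 0 = 4 ≡ 0 (mod 2).
s = (1, 1, 0, 0)^T — this equals column 12 of H (binary 1100), so error is at position 12.
Correct: flip bit 12 of r = 001010011010000 to get c = 001010011011000.


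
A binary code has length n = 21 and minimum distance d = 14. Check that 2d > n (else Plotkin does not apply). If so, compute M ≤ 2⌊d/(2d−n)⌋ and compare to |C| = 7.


Plotkin bound M ≤ 4; given |C| = 7 > bound (violated).

Check applicability: 2d = 28, n = 21.
2d − n = 7 > 0, so Plotkin applies.
Compute d/(2d−n) = 14/7 ≈ 2.0000.
⌊d/(2d−n)⌋ = 2.
Plotkin bound: M ≤ 2·2 = 4.
Given |C| = 7, check: VIOLATED.
This |C| is above the Plotkin bound, so no binary code with n = 21, d = 14 and 7 codewords exists.


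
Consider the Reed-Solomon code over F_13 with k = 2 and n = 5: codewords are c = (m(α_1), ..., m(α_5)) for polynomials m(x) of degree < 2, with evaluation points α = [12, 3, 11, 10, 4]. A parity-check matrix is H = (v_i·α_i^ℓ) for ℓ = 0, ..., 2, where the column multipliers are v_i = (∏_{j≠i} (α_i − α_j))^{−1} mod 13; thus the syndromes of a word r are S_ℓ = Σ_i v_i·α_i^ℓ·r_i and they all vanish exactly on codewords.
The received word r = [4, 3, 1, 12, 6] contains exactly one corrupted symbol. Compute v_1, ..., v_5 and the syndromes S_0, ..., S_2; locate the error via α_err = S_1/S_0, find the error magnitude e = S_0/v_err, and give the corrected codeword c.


S = (11, 6, 8), error at position 4, error magnitude e = 1, c = [4, 3, 1, 11, 6].

Step 1: column multipliers v_i = (∏_{j≠i}(α_i − α_j))^{−1} mod 13.
  i = 1 (α = 12): (12−3)(12−11)(12−10)(12−4) = 9·1·2·8 = 144 ≡ 1, so v_1 = 1^{−1} = 1 (mod 13).
  i = 2 (α = 3): (3−12)(3−11)(3−10)(3−4) = (−9)·(−8)·(−7)·(−1) = 504 ≡ 10, so v_2 = 10^{−1} = 4 (mod 13).
  i = 3 (α = 11): (11−12)(11−3)(11−10)(11−4) = (−1)·8·1·7 = −56 ≡ 9, so v_3 = 9^{−1} = 3 (mod 13).
  i = 4 (α = 10): (10−12)(10−3)(10−11)(10−4) = (−2)·7·(−1)·6 = 84 ≡ 6, so v_4 = 6^{−1} = 11 (mod 13).
  i = 5 (α = 4): (4−12)(4−3)(4−11)(4−10) = (−8)·1·(−7)·(−6) = −336 ≡ 2, so v_5 = 2^{−1} = 7 (mod 13).
  v = [1, 4, 3, 11, 7].
Step 2: syndromes of r = [4, 3, 1, 12, 6] (all sums mod 13).
  S_0 = Σ v_i r_i = 1·4 + 4·3 + 3·1 + 11·12 + 7·6 = 193 ≡ 11.
  S_1 = Σ v_i α_i r_i = 1·12·4 + 4·3·3 + 3·11·1 + 11·10·12 + 7·4·6 = 1605 ≡ 6.
  α_i^2 mod 13 = [1, 9, 4, 9, 3].
  S_2 = Σ v_i α_i^2 r_i = 1·1·4 + 4·9·3 + 3·4·1 + 11·9·12 + 7·3·6 = 1438 ≡ 8.
  S = (11, 6, 8) ≠ 0, so r is not a codeword (an error is present).
Step 3: locate the error. For a single error e at position i, S_ℓ = v_i·e·α_i^ℓ, so α_err = S_1/S_0.
  S_0^{−1} = 11^{−1} = 6 (mod 13), so α_err = 6·6 = 36 ≡ 10 = α_4. Error position i = 4.
  Consistency check: S_2/S_1 = 8·11 = 88 ≡ 10 = α_err ✓ (single-error assumption holds).
Step 4: error magnitude e = S_0/v_4 = S_0·∏_{j≠4}(α_4 − α_j) = 11·6 = 66 ≡ 1 (mod 13).
Step 5: correct position 4: c_4 = r_4 − e = 12 − 1 ≡ 11 (mod 13). Hence c = [4, 3, 1, 11, 6].
  Check: interpolating c through the α_i gives m(x) = 7 + 3·x (degree < 2) with m(α_i) = c_i for every i, so c is indeed a codeword.


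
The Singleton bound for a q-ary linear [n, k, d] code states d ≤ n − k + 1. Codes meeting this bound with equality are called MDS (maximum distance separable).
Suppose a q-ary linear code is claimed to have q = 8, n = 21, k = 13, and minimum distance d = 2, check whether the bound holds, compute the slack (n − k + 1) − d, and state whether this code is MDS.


Singleton RHS = n − k + 1 = 9, slack = 7, bound satisfied, not MDS.

Singleton bound: d ≤ n − k + 1.
Here n = 21, k = 13, so n − k + 1 = 9.
Given d = 2, check d ≤ 9: YES.
Slack = (n − k + 1) − d = 7.
The code is NOT MDS (slack = 7 > 0).
Description: the claimed parameters are [21, 13, 2]_8; such a code would be non-MDS.


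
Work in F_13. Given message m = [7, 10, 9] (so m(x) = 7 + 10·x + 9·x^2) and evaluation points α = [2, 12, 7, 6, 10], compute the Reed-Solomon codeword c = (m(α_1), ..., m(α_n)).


c = [11, 6, 11, 1, 6]

Message polynomial: m(x) = 7 + 10·x + 9·x^2 (mod 13).
For each evaluation point α_i, compute m(α_i) mod 13:
  α_1 = 2: Horner steps 9 → 2 → 11, so m(2) = 11.
  α_2 = 12: Horner steps 9 → 1 → 6, so m(12) = 6.
  α_3 = 7: Horner steps 9 → 8 → 11, so m(7) = 11.
  α_4 = 6: Horner steps 9 → 12 → 1, so m(6) = 1.
  α_5 = 10: Horner steps 9 → 9 → 6, so m(10) = 6.
Codeword c = [11, 6, 11, 1, 6] ∈ F_13^5.


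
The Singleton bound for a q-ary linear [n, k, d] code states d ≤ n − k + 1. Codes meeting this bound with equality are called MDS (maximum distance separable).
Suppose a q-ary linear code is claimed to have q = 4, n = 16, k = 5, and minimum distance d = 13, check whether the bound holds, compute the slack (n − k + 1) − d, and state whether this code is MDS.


Singleton RHS = n − k + 1 = 12, slack = -1, bound violated (no such code; not MDS).

Singleton bound: d ≤ n − k + 1.
Here n = 16, k = 5, so n − k + 1 = 12.
Given d = 13, check d ≤ 12: NO.
Slack = (n − k + 1) − d = -1.
The slack is negative: d = 13 exceeds n − k + 1 = 12 by 1, so the Singleton bound is violated and no linear [16, 5, 13]_4 code can exist. In particular it is not MDS (MDS requires d = n − k + 1 exactly).
Description: the claimed parameters are [16, 5, 13]_4; such a code would be impossible (violates the Singleton bound).


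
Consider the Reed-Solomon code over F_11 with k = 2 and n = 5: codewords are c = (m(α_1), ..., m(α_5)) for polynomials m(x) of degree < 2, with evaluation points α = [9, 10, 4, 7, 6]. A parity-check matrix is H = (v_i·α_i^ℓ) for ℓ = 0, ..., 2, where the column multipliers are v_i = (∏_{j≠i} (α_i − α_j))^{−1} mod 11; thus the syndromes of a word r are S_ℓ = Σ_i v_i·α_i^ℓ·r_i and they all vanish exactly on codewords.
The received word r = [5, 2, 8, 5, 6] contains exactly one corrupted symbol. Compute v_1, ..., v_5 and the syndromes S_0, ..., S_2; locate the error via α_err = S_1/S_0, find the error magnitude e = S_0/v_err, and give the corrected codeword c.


S = (8, 6, 10), error at position 1, error magnitude e = 2, c = [3, 2, 8, 5, 6].

Step 1: column multipliers v_i = (∏_{j≠i}(α_i − α_j))^{−1} mod 11.
  i = 1 (α = 9): (9−10)(9−4)(9−7)(9−6) = (−1)·5·2·3 = −30 ≡ 3, so v_1 = 3^{−1} = 4 (mod 11).
  i = 2 (α = 10): (10−9)(10−4)(10−7)(10−6) = 1·6·3·4 = 72 ≡ 6, so v_2 = 6^{−1} = 2 (mod 11).
  i = 3 (α = 4): (4−9)(4−10)(4−7)(4−6) = (−5)·(−6)·(−3)·(−2) = 180 ≡ 4, so v_3 = 4^{−1} = 3 (mod 11).
  i = 4 (α = 7): (7−9)(7−10)(7−4)(7−6) = (−2)·(−3)·3·1 = 18 ≡ 7, so v_4 = 7^{−1} = 8 (mod 11).
  i = 5 (α = 6): (6−9)(6−10)(6−4)(6−7) = (−3)·(−4)·2·(−1) = −24 ≡ 9, so v_5 = 9^{−1} = 5 (mod 11).
  v = [4, 2, 3, 8, 5].
Step 2: syndromes of r = [5, 2, 8, 5, 6] (all sums mod 11).
  S_0 = Σ v_i r_i = 4·5 + 2·2 + 3·8 + 8·5 + 5·6 = 118 ≡ 8.
  S_1 = Σ v_i α_i r_i = 4·9·5 + 2·10·2 + 3·4·8 + 8·7·5 + 5·6·6 = 776 ≡ 6.
  α_i^2 mod 11 = [4, 1, 5, 5, 3].
  S_2 = Σ v_i α_i^2 r_i = 4·4·5 + 2·1·2 + 3·5·8 + 8·5·5 + 5·3·6 = 494 ≡ 10.
  S = (8, 6, 10) ≠ 0, so r is not a codeword (an error is present).
Step 3: locate the error. For a single error e at position i, S_ℓ = v_i·e·α_i^ℓ, so α_err = S_1/S_0.
  S_0^{−1} = 8^{−1} = 7 (mod 11), so α_err = 6·7 = 42 ≡ 9 = α_1. Error position i = 1.
  Consistency check: S_2/S_1 = 10·2 = 20 ≡ 9 = α_err ✓ (single-error assumption holds).
Step 4: error magnitude e = S_0/v_1 = S_0·∏_{j≠1}(α_1 − α_j) = 8·3 = 24 ≡ 2 (mod 11).
Step 5: correct position 1: c_1 = r_1 − e = 5 − 2 ≡ 3 (mod 11). Hence c = [3, 2, 8, 5, 6].
  Check: interpolating c through the α_i gives m(x) = 1 + 10·x (degree < 2) with m(α_i) = c_i for every i, so c is indeed a codeword.


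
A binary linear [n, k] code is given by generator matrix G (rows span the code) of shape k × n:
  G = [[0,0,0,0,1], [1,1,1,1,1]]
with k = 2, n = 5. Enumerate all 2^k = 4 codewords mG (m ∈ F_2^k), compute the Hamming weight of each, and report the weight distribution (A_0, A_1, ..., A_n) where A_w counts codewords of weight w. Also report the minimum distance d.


Weight distribution: A_0 = 1, A_1 = 1, A_4 = 1, A_5 = 1. Minimum distance d = 1.

Enumerate all 2^2 = 4 messages m ∈ F_2^2.
For each, compute codeword c = mG in F_2^5, then tally its weight.
  m = 00 → c = 00000, weight = 0.
  m = 10 → c = 00001, weight = 1.
  m = 01 → c = 11111, weight = 5.
  m = 11 → c = 11110, weight = 4.
Tally weights:
  weight 0: 1 codewords.
  weight 1: 1 codewords.
  weight 4: 1 codewords.
  weight 5: 1 codewords.
Minimum distance d = smallest w > 0 with A_w > 0 = 1.
Sanity: Σ A_w = 4 = 2^2 = 4 ✓.


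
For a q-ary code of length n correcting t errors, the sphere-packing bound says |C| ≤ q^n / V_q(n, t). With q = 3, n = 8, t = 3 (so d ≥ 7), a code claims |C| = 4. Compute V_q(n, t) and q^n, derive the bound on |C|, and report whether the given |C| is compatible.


V_q(n, t) = 577, q^n = 6561, Hamming bound = 11, |C| = 4 ≤ bound (satisfied).

Step 1: Compute V_q(n, t) = Σ_{j=0}^3 C(n, j) (q−1)^j.
  j = 0: C(8,0)·(2)^0 = 1·1 = 1.
  j = 1: C(8,1)·(2)^1 = 8·2 = 16.
  j = 2: C(8,2)·(2)^2 = 28·4 = 112.
  j = 3: C(8,3)·(2)^3 = 56·8 = 448.
  V_q(n, t) = 1 + 16 + 112 + 448 = 577.
Step 2: q^n = 3^8 = 6561.
Step 3: Hamming bound ⌊q^n / V_q(n,t)⌋ = ⌊6561/577⌋ = 11.
Step 4: Compare |C| = 4 to 11: satisfied.
The claimed |C| lies below the Hamming bound.


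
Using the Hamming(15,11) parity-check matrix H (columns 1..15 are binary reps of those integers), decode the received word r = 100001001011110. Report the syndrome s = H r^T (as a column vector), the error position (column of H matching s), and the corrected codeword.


s = (1, 0, 1, 0)^T, error position = 10, corrected codeword c = 100001001111110

Compute s = H r^T mod 2 one row at a time:
  s_1 = 0 + 1 + 0 + 1 + 1 + 1 + 1 + 0 = 5 ≡ 1 (mod 2).
  s_2 = 0 + 0 + 1 + 0 + 1 + 1 + 1 + 0 = 4 ≡ 0 (mod 2).
  s_3 = 0 + 0 + 1 + 0 + 0 + 1 + 1 + 0 = 3 ≡ 1 (mod 2).
  s_4 = 1 + 0 + 0 + 0 + 1 + 1 + 1 + 0 = 4 ≡ 0 (mod 2).
s = (1, 0, 1, 0)^T — this equals column 10 of H (binary 1010), so error is at position 10.
Correct: flip bit 10 of r = 100001001011110 to get c = 100001001111110.


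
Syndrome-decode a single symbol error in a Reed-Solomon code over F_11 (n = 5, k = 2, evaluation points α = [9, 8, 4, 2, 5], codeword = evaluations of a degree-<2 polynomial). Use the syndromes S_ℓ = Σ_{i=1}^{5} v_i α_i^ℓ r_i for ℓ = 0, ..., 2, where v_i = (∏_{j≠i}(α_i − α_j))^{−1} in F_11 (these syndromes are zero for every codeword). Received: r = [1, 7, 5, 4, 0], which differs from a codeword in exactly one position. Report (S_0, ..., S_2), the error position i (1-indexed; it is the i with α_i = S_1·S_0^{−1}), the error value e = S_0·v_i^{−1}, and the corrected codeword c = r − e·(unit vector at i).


S = (4, 3, 5), error at position 1, error magnitude e = 10, c = [2, 7, 5, 4, 0].

Step 1: column multipliers v_i = (∏_{j≠i}(α_i − α_j))^{−1} mod 11.
  i = 1 (α = 9): (9−8)(9−4)(9−2)(9−5) = 1·5·7·4 = 140 ≡ 8, so v_1 = 8^{−1} = 7 (mod 11).
  i = 2 (α = 8): (8−9)(8−4)(8−2)(8−5) = (−1)·4·6·3 = −72 ≡ 5, so v_2 = 5^{−1} = 9 (mod 11).
  i = 3 (α = 4): (4−9)(4−8)(4−2)(4−5) = (−5)·(−4)·2·(−1) = −40 ≡ 4, so v_3 = 4^{−1} = 3 (mod 11).
  i = 4 (α = 2): (2−9)(2−8)(2−4)(2−5) = (−7)·(−6)·(−2)·(−3) = 252 ≡ 10, so v_4 = 10^{−1} = 10 (mod 11).
  i = 5 (α = 5): (5−9)(5−8)(5−4)(5−2) = (−4)·(−3)·1·3 = 36 ≡ 3, so v_5 = 3^{−1} = 4 (mod 11).
  v = [7, 9, 3, 10, 4].
Step 2: syndromes of r = [1, 7, 5, 4, 0] (all sums mod 11).
  S_0 = Σ v_i r_i = 7·1 + 9·7 + 3·5 + 10·4 + 4·0 = 125 ≡ 4.
  S_1 = Σ v_i α_i r_i = 7·9·1 + 9·8·7 + 3·4·5 + 10·2·4 + 4·5·0 = 707 ≡ 3.
  α_i^2 mod 11 = [4, 9, 5, 4, 3].
  S_2 = Σ v_i α_i^2 r_i = 7·4·1 + 9·9·7 + 3·5·5 + 10·4·4 + 4·3·0 = 830 ≡ 5.
  S = (4, 3, 5) ≠ 0, so r is not a codeword (an error is present).
Step 3: locate the error. For a single error e at position i, S_ℓ = v_i·e·α_i^ℓ, so α_err = S_1/S_0.
  S_0^{−1} = 4^{−1} = 3 (mod 11), so α_err = 3·3 = 9 ≡ 9 = α_1. Error position i = 1.
  Consistency check: S_2/S_1 = 5·4 = 20 ≡ 9 = α_err ✓ (single-error assumption holds).
Step 4: error magnitude e = S_0/v_1 = S_0·∏_{j≠1}(α_1 − α_j) = 4·8 = 32 ≡ 10 (mod 11).
Step 5: correct position 1: c_1 = r_1 − e = 1 − 10 ≡ 2 (mod 11). Hence c = [2, 7, 5, 4, 0].
  Check: interpolating c through the α_i gives m(x) = 3 + 6·x (degree < 2) with m(α_i) = c_i for every i, so c is indeed a codeword.


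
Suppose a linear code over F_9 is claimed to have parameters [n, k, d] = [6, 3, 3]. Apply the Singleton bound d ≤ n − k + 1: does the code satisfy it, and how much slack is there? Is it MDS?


Singleton RHS = n − k + 1 = 4, slack = 1, bound satisfied, not MDS.

Singleton bound: d ≤ n − k + 1.
Here n = 6, k = 3, so n − k + 1 = 4.
Given d = 3, check d ≤ 4: YES.
Slack = (n − k + 1) − d = 1.
The code is NOT MDS (slack = 1 > 0).
Description: the claimed parameters are [6, 3, 3]_9; such a code would be non-MDS.


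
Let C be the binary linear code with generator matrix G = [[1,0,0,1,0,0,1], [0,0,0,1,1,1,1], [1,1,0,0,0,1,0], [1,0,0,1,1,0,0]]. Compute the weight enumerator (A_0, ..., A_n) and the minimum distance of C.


Weight distribution: A_0 = 1, A_2 = 4, A_3 = 6, A_4 = 3, A_5 = 2. Minimum distance d = 2.

Enumerate all 2^4 = 16 messages m ∈ F_2^4.
For each, compute codeword c = mG in F_2^7, then tally its weight.
  m = 0000 → c = 0000000, weight = 0.
  m = 1000 → c = 1001001, weight = 3.
  m = 0100 → c = 0001111, weight = 4.
  m = 1100 → c = 1000110, weight = 3.
  m = 0010 → c = 1100010, weight = 3.
  m = 1010 → c = 0101011, weight = 4.
  m = 0110 → c = 1101101, weight = 5.
  m = 1110 → c = 0100100, weight = 2.
  m = 0001 → c = 1001100, weight = 3.
  m = 1001 → c = 0000101, weight = 2.
  m = 0101 → c = 1000011, weight = 3.
  m = 1101 → c = 0001010, weight = 2.
  m = 0011 → c = 0101110, weight = 4.
  m = 1011 → c = 1100111, weight = 5.
  m = 0111 → c = 0100001, weight = 2.
  m = 1111 → c = 1101000, weight = 3.
Tally weights:
  weight 0: 1 codewords.
  weight 2: 4 codewords.
  weight 3: 6 codewords.
  weight 4: 3 codewords.
  weight 5: 2 codewords.
Minimum distance d = smallest w > 0 with A_w > 0 = 2.
Sanity: Σ A_w = 16 = 2^4 = 16 ✓.


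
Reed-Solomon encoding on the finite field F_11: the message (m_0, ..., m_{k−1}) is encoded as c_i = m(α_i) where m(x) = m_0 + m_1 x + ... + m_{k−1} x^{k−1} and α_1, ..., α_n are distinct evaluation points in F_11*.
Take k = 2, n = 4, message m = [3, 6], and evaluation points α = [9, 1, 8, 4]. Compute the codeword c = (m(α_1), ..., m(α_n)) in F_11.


c = [2, 9, 7, 5]

Message polynomial: m(x) = 3 + 6·x (mod 11).
For each evaluation point α_i, compute m(α_i) mod 11:
  α_1 = 9: Horner steps 6 → 2, so m(9) = 2.
  α_2 = 1: Horner steps 6 → 9, so m(1) = 9.
  α_3 = 8: Horner steps 6 → 7, so m(8) = 7.
  α_4 = 4: Horner steps 6 → 5, so m(4) = 5.
Codeword c = [2, 9, 7, 5] ∈ F_11^4.


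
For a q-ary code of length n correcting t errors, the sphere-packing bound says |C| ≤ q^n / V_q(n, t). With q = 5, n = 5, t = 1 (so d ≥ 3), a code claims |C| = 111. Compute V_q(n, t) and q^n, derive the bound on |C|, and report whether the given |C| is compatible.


V_q(n, t) = 21, q^n = 3125, Hamming bound = 148, |C| = 111 ≤ bound (satisfied).

Step 1: Compute V_q(n, t) = Σ_{j=0}^1 C(n, j) (q−1)^j.
  j = 0: C(5,0)·(4)^0 = 1·1 = 1.
  j = 1: C(5,1)·(4)^1 = 5·4 = 20.
  V_q(n, t) = 1 + 20 = 21.
Step 2: q^n = 5^5 = 3125.
Step 3: Hamming bound ⌊q^n / V_q(n,t)⌋ = ⌊3125/21⌋ = 148.
Step 4: Compare |C| = 111 to 148: satisfied.
The claimed |C| lies below the Hamming bound.


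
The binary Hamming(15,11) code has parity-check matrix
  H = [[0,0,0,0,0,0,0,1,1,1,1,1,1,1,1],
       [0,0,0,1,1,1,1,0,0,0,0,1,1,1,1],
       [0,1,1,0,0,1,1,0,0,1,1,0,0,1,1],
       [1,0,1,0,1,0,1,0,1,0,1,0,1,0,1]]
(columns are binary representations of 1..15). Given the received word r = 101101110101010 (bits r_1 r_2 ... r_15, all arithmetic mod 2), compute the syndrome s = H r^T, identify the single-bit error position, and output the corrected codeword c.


s = (0, 1, 1, 1)^T, error position = 7, corrected codeword c = 101101010101010

Compute s = H r^T mod 2 one row at a time:
  s_1 = 1 + 0 + 1 + 0 + 1 + 0 + 1 + 0 = 4 ≡ 0 (mod 2).
  s_2 = 1 + 0 + 1 + 1 + 1 + 0 + 1 + 0 = 5 ≡ 1 (mod 2).
  s_3 = 0 + 1 + 1 + 1 + 1 + 0 + 1 + 0 = 5 ≡ 1 (mod 2).
  s_4 = 1 + 1 + 0 + 1 + 0 + 0 + 0 + 0 = 3 ≡ 1 (mod 2).
s = (0, 1, 1, 1)^T — this equals column 7 of H (binary 0111), so error is at position 7.
Correct: flip bit 7 of r = 101101110101010 to get c = 101101010101010.


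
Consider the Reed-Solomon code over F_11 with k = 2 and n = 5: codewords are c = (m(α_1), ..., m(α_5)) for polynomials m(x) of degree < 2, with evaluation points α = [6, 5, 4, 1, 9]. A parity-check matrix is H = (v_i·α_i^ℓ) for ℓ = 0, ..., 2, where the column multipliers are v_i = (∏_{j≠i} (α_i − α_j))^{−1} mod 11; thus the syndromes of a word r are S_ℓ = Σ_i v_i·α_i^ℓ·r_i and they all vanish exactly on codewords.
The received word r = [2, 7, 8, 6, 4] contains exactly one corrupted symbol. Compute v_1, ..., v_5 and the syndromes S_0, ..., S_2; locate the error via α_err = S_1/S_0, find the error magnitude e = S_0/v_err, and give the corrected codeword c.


S = (7, 2, 10), error at position 2, error magnitude e = 2, c = [2, 5, 8, 6, 4].

Step 1: column multipliers v_i = (∏_{j≠i}(α_i − α_j))^{−1} mod 11.
  i = 1 (α = 6): (6−5)(6−4)(6−1)(6−9) = 1·2·5·(−3) = −30 ≡ 3, so v_1 = 3^{−1} = 4 (mod 11).
  i = 2 (α = 5): (5−6)(5−4)(5−1)(5−9) = (−1)·1·4·(−4) = 16 ≡ 5, so v_2 = 5^{−1} = 9 (mod 11).
  i = 3 (α = 4): (4−6)(4−5)(4−1)(4−9) = (−2)·(−1)·3·(−5) = −30 ≡ 3, so v_3 = 3^{−1} = 4 (mod 11).
  i = 4 (α = 1): (1−6)(1−5)(1−4)(1−9) = (−5)·(−4)·(−3)·(−8) = 480 ≡ 7, so v_4 = 7^{−1} = 8 (mod 11).
  i = 5 (α = 9): (9−6)(9−5)(9−4)(9−1) = 3·4·5·8 = 480 ≡ 7, so v_5 = 7^{−1} = 8 (mod 11).
  v = [4, 9, 4, 8, 8].
Step 2: syndromes of r = [2, 7, 8, 6, 4] (all sums mod 11).
  S_0 = Σ v_i r_i = 4·2 + 9·7 + 4·8 + 8·6 + 8·4 = 183 ≡ 7.
  S_1 = Σ v_i α_i r_i = 4·6·2 + 9·5·7 + 4·4·8 + 8·1·6 + 8·9·4 = 827 ≡ 2.
  α_i^2 mod 11 = [3, 3, 5, 1, 4].
  S_2 = Σ v_i α_i^2 r_i = 4·3·2 + 9·3·7 + 4·5·8 + 8·1·6 + 8·4·4 = 549 ≡ 10.
  S = (7, 2, 10) ≠ 0, so r is not a codeword (an error is present).
Step 3: locate the error. For a single error e at position i, S_ℓ = v_i·e·α_i^ℓ, so α_err = S_1/S_0.
  S_0^{−1} = 7^{−1} = 8 (mod 11), so α_err = 2·8 = 16 ≡ 5 = α_2. Error position i = 2.
  Consistency check: S_2/S_1 = 10·6 = 60 ≡ 5 = α_err ✓ (single-error assumption holds).
Step 4: error magnitude e = S_0/v_2 = S_0·∏_{j≠2}(α_2 − α_j) = 7·5 = 35 ≡ 2 (mod 11).
Step 5: correct position 2: c_2 = r_2 − e = 7 − 2 ≡ 5 (mod 11). Hence c = [2, 5, 8, 6, 4].
  Check: interpolating c through the α_i gives m(x) = 9 + 8·x (degree < 2) with m(α_i) = c_i for every i, so c is indeed a codeword.


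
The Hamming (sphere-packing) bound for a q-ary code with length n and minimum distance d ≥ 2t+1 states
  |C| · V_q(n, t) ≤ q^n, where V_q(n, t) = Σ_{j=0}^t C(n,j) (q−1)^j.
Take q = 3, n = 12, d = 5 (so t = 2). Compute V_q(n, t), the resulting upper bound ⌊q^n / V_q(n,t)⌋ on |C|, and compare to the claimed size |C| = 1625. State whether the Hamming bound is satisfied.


V_q(n, t) = 289, q^n = 531441, Hamming bound = 1838, |C| = 1625 ≤ bound (satisfied).

Step 1: Compute V_q(n, t) = Σ_{j=0}^2 C(n, j) (q−1)^j.
  j = 0: C(12,0)·(2)^0 = 1·1 = 1.
  j = 1: C(12,1)·(2)^1 = 12·2 = 24.
  j = 2: C(12,2)·(2)^2 = 66·4 = 264.
  V_q(n, t) = 1 + 24 + 264 = 289.
Step 2: q^n = 3^12 = 531441.
Step 3: Hamming bound ⌊q^n / V_q(n,t)⌋ = ⌊531441/289⌋ = 1838.
Step 4: Compare |C| = 1625 to 1838: satisfied.
The claimed |C| lies below the Hamming bound.


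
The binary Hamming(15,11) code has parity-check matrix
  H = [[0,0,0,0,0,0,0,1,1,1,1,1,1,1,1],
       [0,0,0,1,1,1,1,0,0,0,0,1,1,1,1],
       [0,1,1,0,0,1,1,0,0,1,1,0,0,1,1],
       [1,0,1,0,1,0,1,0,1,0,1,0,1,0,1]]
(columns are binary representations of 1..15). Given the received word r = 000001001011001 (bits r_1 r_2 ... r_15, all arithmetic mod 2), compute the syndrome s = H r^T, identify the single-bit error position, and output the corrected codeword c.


s = (0, 1, 1, 1)^T, error position = 7, corrected codeword c = 000001101011001

Compute s = H r^T mod 2 one row at a time:
  s_1 = 0 + 1 + 0 + 1 + 1 + 0 + 0 + 1 = 4 ≡ 0 (mod 2).
  s_2 = 0 + 0 + 1 + 0 + 1 + 0 + 0 + 1 = 3 ≡ 1 (mod 2).
  s_3 = 0 + 0 + 1 + 0 + 0 + 1 + 0 + 1 = 3 ≡ 1 (mod 2).
  s_4 = 0 + 0 + 0 + 0 + 1 + 1 + 0 + 1 = 3 ≡ 1 (mod 2).
s = (0, 1, 1, 1)^T — this equals column 7 of H (binary 0111), so error is at position 7.
Correct: flip bit 7 of r = 000001001011001 to get c = 000001101011001.


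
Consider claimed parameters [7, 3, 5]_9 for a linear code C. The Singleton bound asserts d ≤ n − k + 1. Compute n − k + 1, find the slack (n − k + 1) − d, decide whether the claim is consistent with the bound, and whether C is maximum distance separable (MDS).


Singleton RHS = n − k + 1 = 5, slack = 0, bound satisfied, MDS.

Singleton bound: d ≤ n − k + 1.
Here n = 7, k = 3, so n − k + 1 = 5.
Given d = 5, check d ≤ 5: YES.
Slack = (n − k + 1) − d = 0.
The code is MDS (slack = 0).
Description: the claimed parameters are [7, 3, 5]_9; such a code would be MDS (meets Singleton bound).


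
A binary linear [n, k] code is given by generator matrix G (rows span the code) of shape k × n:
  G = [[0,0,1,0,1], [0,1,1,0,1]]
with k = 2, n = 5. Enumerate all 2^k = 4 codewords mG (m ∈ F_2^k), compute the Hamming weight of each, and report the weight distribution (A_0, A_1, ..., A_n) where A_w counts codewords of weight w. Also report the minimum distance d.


Weight distribution: A_0 = 1, A_1 = 1, A_2 = 1, A_3 = 1. Minimum distance d = 1.

Enumerate all 2^2 = 4 messages m ∈ F_2^2.
For each, compute codeword c = mG in F_2^5, then tally its weight.
  m = 00 → c = 00000, weight = 0.
  m = 10 → c = 00101, weight = 2.
  m = 01 → c = 01101, weight = 3.
  m = 11 → c = 01000, weight = 1.
Tally weights:
  weight 0: 1 codewords.
  weight 1: 1 codewords.
  weight 2: 1 codewords.
  weight 3: 1 codewords.
Minimum distance d = smallest w > 0 with A_w > 0 = 1.
Sanity: Σ A_w = 4 = 2^2 = 4 ✓.


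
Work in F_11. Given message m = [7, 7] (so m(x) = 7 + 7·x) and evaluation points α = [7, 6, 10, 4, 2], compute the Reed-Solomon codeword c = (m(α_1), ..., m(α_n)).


c = [1, 5, 0, 2, 10]

Message polynomial: m(x) = 7 + 7·x (mod 11).
For each evaluation point α_i, compute m(α_i) mod 11:
  α_1 = 7: Horner steps 7 → 1, so m(7) = 1.
  α_2 = 6: Horner steps 7 → 5, so m(6) = 5.
  α_3 = 10: Horner steps 7 → 0, so m(10) = 0.
  α_4 = 4: Horner steps 7 → 2, so m(4) = 2.
  α_5 = 2: Horner steps 7 → 10, so m(2) = 10.
Codeword c = [1, 5, 0, 2, 10] ∈ F_11^5.


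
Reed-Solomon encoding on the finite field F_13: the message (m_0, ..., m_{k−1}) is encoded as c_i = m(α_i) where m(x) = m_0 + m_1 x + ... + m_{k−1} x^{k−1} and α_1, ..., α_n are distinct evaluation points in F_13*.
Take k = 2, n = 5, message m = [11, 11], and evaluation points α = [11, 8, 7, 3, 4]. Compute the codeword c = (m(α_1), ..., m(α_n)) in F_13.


c = [2, 8, 10, 5, 3]

Message polynomial: m(x) = 11 + 11·x (mod 13).
For each evaluation point α_i, compute m(α_i) mod 13:
  α_1 = 11: Horner steps 11 → 2, so m(11) = 2.
  α_2 = 8: Horner steps 11 → 8, so m(8) = 8.
  α_3 = 7: Horner steps 11 → 10, so m(7) = 10.
  α_4 = 3: Horner steps 11 → 5, so m(3) = 5.
  α_5 = 4: Horner steps 11 → 3, so m(4) = 3.
Codeword c = [2, 8, 10, 5, 3] ∈ F_13^5.


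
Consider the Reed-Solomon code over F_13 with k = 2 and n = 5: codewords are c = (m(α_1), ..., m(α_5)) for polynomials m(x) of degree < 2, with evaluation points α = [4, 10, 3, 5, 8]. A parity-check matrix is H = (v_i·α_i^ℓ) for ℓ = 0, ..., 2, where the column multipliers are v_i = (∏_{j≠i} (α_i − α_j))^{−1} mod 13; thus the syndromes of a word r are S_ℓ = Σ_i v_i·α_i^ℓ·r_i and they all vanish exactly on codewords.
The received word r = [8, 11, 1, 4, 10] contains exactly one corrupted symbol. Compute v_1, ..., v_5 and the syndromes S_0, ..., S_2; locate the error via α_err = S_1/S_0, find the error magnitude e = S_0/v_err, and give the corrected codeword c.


S = (7, 9, 6), error at position 4, error magnitude e = 2, c = [8, 11, 1, 2, 10].

Step 1: column multipliers v_i = (∏_{j≠i}(α_i − α_j))^{−1} mod 13.
  i = 1 (α = 4): (4−10)(4−3)(4−5)(4−8) = (−6)·1·(−1)·(−4) = −24 ≡ 2, so v_1 = 2^{−1} = 7 (mod 13).
  i = 2 (α = 10): (10−4)(10−3)(10−5)(10−8) = 6·7·5·2 = 420 ≡ 4, so v_2 = 4^{−1} = 10 (mod 13).
  i = 3 (α = 3): (3−4)(3−10)(3−5)(3−8) = (−1)·(−7)·(−2)·(−5) = 70 ≡ 5, so v_3 = 5^{−1} = 8 (mod 13).
  i = 4 (α = 5): (5−4)(5−10)(5−3)(5−8) = 1·(−5)·2·(−3) = 30 ≡ 4, so v_4 = 4^{−1} = 10 (mod 13).
  i = 5 (α = 8): (8−4)(8−10)(8−3)(8−5) = 4·(−2)·5·3 = −120 ≡ 10, so v_5 = 10^{−1} = 4 (mod 13).
  v = [7, 10, 8, 10, 4].
Step 2: syndromes of r = [8, 11, 1, 4, 10] (all sums mod 13).
  S_0 = Σ v_i r_i = 7·8 + 10·11 + 8·1 + 10·4 + 4·10 = 254 ≡ 7.
  S_1 = Σ v_i α_i r_i = 7·4·8 + 10·10·11 + 8·3·1 + 10·5·4 + 4·8·10 = 1868 ≡ 9.
  α_i^2 mod 13 = [3, 9, 9, 12, 12].
  S_2 = Σ v_i α_i^2 r_i = 7·3·8 + 10·9·11 + 8·9·1 + 10·12·4 + 4·12·10 = 2190 ≡ 6.
  S = (7, 9, 6) ≠ 0, so r is not a codeword (an error is present).
Step 3: locate the error. For a single error e at position i, S_ℓ = v_i·e·α_i^ℓ, so α_err = S_1/S_0.
  S_0^{−1} = 7^{−1} = 2 (mod 13), so α_err = 9·2 = 18 ≡ 5 = α_4. Error position i = 4.
  Consistency check: S_2/S_1 = 6·3 = 18 ≡ 5 = α_err ✓ (single-error assumption holds).
Step 4: error magnitude e = S_0/v_4 = S_0·∏_{j≠4}(α_4 − α_j) = 7·4 = 28 ≡ 2 (mod 13).
Step 5: correct position 4: c_4 = r_4 − e = 4 − 2 ≡ 2 (mod 13). Hence c = [8, 11, 1, 2, 10].
  Check: interpolating c through the α_i gives m(x) = 6 + 7·x (degree < 2) with m(α_i) = c_i for every i, so c is indeed a codeword.


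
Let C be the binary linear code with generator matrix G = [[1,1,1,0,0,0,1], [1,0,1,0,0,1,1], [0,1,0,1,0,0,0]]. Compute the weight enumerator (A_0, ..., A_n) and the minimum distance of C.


Weight distribution: A_0 = 1, A_2 = 3, A_4 = 3, A_6 = 1. Minimum distance d = 2.

Enumerate all 2^3 = 8 messages m ∈ F_2^3.
For each, compute codeword c = mG in F_2^7, then tally its weight.
  m = 000 → c = 0000000, weight = 0.
  m = 100 → c = 1110001, weight = 4.
  m = 010 → c = 1010011, weight = 4.
  m = 110 → c = 0100010, weight = 2.
  m = 001 → c = 0101000, weight = 2.
  m = 101 → c = 1011001, weight = 4.
  m = 011 → c = 1111011, weight = 6.
  m = 111 → c = 0001010, weight = 2.
Tally weights:
  weight 0: 1 codewords.
  weight 2: 3 codewords.
  weight 4: 3 codewords.
  weight 6: 1 codewords.
Minimum distance d = smallest w > 0 with A_w > 0 = 2.
Sanity: Σ A_w = 8 = 2^3 = 8 ✓.


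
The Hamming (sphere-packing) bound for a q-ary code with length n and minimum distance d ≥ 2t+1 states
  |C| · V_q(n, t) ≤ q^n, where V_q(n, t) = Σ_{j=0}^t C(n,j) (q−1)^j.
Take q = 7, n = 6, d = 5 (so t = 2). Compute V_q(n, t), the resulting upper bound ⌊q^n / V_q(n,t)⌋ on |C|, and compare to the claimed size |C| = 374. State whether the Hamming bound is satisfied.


V_q(n, t) = 577, q^n = 117649, Hamming bound = 203, |C| = 374 > bound (violated).

Step 1: Compute V_q(n, t) = Σ_{j=0}^2 C(n, j) (q−1)^j.
  j = 0: C(6,0)·(6)^0 = 1·1 = 1.
  j = 1: C(6,1)·(6)^1 = 6·6 = 36.
  j = 2: C(6,2)·(6)^2 = 15·36 = 540.
  V_q(n, t) = 1 + 36 + 540 = 577.
Step 2: q^n = 7^6 = 117649.
Step 3: Hamming bound ⌊q^n / V_q(n,t)⌋ = ⌊117649/577⌋ = 203.
Step 4: Compare |C| = 374 to 203: violated.
The claimed |C| lies above the Hamming bound, so no 7-ary code of length 6 with d ≥ 5 can have 374 codewords.


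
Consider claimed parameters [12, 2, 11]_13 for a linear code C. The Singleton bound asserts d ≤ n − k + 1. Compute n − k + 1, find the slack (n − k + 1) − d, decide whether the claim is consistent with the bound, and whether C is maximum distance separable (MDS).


Singleton RHS = n − k + 1 = 11, slack = 0, bound satisfied, MDS.

Singleton bound: d ≤ n − k + 1.
Here n = 12, k = 2, so n − k + 1 = 11.
Given d = 11, check d ≤ 11: YES.
Slack = (n − k + 1) − d = 0.
The code is MDS (slack = 0).
Description: the claimed parameters are [12, 2, 11]_13; such a code would be MDS (meets Singleton bound).


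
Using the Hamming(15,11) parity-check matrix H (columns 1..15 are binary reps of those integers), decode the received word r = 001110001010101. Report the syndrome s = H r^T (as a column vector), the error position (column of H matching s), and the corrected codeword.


s = (0, 0, 1, 0)^T, error position = 2, corrected codeword c = 011110001010101

Compute s = H r^T mod 2 one row at a time:
  s_1 = 0 + 1 + 0 + 1 + 0 + 1 + 0 + 1 = 4 ≡ 0 (mod 2).
  s_2 = 1 + 1 + 0 + 0 + 0 + 1 + 0 + 1 = 4 ≡ 0 (mod 2).
  s_3 = 0 + 1 + 0 + 0 + 0 + 1 + 0 + 1 = 3 ≡ 1 (mod 2).
  s_4 = 0 + 1 + 1 + 0 + 1 + 1 + 1 + 1 = 6 ≡ 0 (mod 2).
s = (0, 0, 1, 0)^T — this equals column 2 of H (binary 0010), so error is at position 2.
Correct: flip bit 2 of r = 001110001010101 to get c = 011110001010101.


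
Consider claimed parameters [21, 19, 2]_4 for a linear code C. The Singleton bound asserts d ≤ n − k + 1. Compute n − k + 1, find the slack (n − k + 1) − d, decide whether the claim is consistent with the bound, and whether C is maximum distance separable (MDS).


Singleton RHS = n − k + 1 = 3, slack = 1, bound satisfied, not MDS.

Singleton bound: d ≤ n − k + 1.
Here n = 21, k = 19, so n − k + 1 = 3.
Given d = 2, check d ≤ 3: YES.
Slack = (n − k + 1) − d = 1.
The code is NOT MDS (slack = 1 > 0).
Description: the claimed parameters are [21, 19, 2]_4; such a code would be non-MDS.


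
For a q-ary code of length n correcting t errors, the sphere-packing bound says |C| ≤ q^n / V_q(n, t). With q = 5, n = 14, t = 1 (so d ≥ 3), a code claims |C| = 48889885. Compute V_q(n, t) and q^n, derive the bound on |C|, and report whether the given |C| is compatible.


V_q(n, t) = 57, q^n = 6103515625, Hamming bound = 107079221, |C| = 48889885 ≤ bound (satisfied).

Step 1: Compute V_q(n, t) = Σ_{j=0}^1 C(n, j) (q−1)^j.
  j = 0: C(14,0)·(4)^0 = 1·1 = 1.
  j = 1: C(14,1)·(4)^1 = 14·4 = 56.
  V_q(n, t) = 1 + 56 = 57.
Step 2: q^n = 5^14 = 6103515625.
Step 3: Hamming bound ⌊q^n / V_q(n,t)⌋ = ⌊6103515625/57⌋ = 107079221.
Step 4: Compare |C| = 48889885 to 107079221: satisfied.
The claimed |C| lies below the Hamming bound.


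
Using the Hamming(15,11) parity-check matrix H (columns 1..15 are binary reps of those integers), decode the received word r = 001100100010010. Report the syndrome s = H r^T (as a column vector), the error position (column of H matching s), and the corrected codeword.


s = (0, 1, 0, 1)^T, error position = 5, corrected codeword c = 001110100010010

Compute s = H r^T mod 2 one row at a time:
  s_1 = 0 + 0 + 0 + 1 + 0 + 0 + 1 + 0 = 2 ≡ 0 (mod 2).
  s_2 = 1 + 0 + 0 + 1 + 0 + 0 + 1 + 0 = 3 ≡ 1 (mod 2).
  s_3 = 0 + 1 + 0 + 1 + 0 + 1 + 1 + 0 = 4 ≡ 0 (mod 2).
  s_4 = 0 + 1 + 0 + 1 + 0 + 1 + 0 + 0 = 3 ≡ 1 (mod 2).
s = (0, 1, 0, 1)^T — this equals column 5 of H (binary 0101), so error is at position 5.
Correct: flip bit 5 of r = 001100100010010 to get c = 001110100010010.


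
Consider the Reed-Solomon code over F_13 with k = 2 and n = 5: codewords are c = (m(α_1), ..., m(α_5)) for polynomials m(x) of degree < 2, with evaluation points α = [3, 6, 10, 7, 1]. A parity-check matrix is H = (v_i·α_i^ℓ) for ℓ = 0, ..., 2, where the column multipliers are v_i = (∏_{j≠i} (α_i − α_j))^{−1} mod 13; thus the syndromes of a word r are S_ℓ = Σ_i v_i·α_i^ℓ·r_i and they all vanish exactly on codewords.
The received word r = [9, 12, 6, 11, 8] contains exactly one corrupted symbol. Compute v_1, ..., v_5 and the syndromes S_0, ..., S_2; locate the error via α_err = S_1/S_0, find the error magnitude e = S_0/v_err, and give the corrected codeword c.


S = (1, 6, 10), error at position 2, error magnitude e = 8, c = [9, 4, 6, 11, 8].

Step 1: column multipliers v_i = (∏_{j≠i}(α_i − α_j))^{−1} mod 13.
  i = 1 (α = 3): (3−6)(3−10)(3−7)(3−1) = (−3)·(−7)·(−4)·2 = −168 ≡ 1, so v_1 = 1^{−1} = 1 (mod 13).
  i = 2 (α = 6): (6−3)(6−10)(6−7)(6−1) = 3·(−4)·(−1)·5 = 60 ≡ 8, so v_2 = 8^{−1} = 5 (mod 13).
  i = 3 (α = 10): (10−3)(10−6)(10−7)(10−1) = 7·4·3·9 = 756 ≡ 2, so v_3 = 2^{−1} = 7 (mod 13).
  i = 4 (α = 7): (7−3)(7−6)(7−10)(7−1) = 4·1·(−3)·6 = −72 ≡ 6, so v_4 = 6^{−1} = 11 (mod 13).
  i = 5 (α = 1): (1−3)(1−6)(1−10)(1−7) = (−2)·(−5)·(−9)·(−6) = 540 ≡ 7, so v_5 = 7^{−1} = 2 (mod 13).
  v = [1, 5, 7, 11, 2].
Step 2: syndromes of r = [9, 12, 6, 11, 8] (all sums mod 13).
  S_0 = Σ v_i r_i = 1·9 + 5·12 + 7·6 + 11·11 + 2·8 = 248 ≡ 1.
  S_1 = Σ v_i α_i r_i = 1·3·9 + 5·6·12 + 7·10·6 + 11·7·11 + 2·1·8 = 1670 ≡ 6.
  α_i^2 mod 13 = [9, 10, 9, 10, 1].
  S_2 = Σ v_i α_i^2 r_i = 1·9·9 + 5·10·12 + 7·9·6 + 11·10·11 + 2·1·8 = 2285 ≡ 10.
  S = (1, 6, 10) ≠ 0, so r is not a codeword (an error is present).
Step 3: locate the error. For a single error e at position i, S_ℓ = v_i·e·α_i^ℓ, so α_err = S_1/S_0.
  S_0^{−1} = 1^{−1} = 1 (mod 13), so α_err = 6·1 = 6 ≡ 6 = α_2. Error position i = 2.
  Consistency check: S_2/S_1 = 10·11 = 110 ≡ 6 = α_err ✓ (single-error assumption holds).
Step 4: error magnitude e = S_0/v_2 = S_0·∏_{j≠2}(α_2 − α_j) = 1·8 = 8 ≡ 8 (mod 13).
Step 5: correct position 2: c_2 = r_2 − e = 12 − 8 ≡ 4 (mod 13). Hence c = [9, 4, 6, 11, 8].
  Check: interpolating c through the α_i gives m(x) = 1 + 7·x (degree < 2) with m(α_i) = c_i for every i, so c is indeed a codeword.


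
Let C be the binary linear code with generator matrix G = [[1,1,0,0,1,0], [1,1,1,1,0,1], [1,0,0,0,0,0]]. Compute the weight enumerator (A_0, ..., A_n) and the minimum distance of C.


Weight distribution: A_0 = 1, A_1 = 1, A_2 = 1, A_3 = 1, A_4 = 2, A_5 = 2. Minimum distance d = 1.

Enumerate all 2^3 = 8 messages m ∈ F_2^3.
For each, compute codeword c = mG in F_2^6, then tally its weight.
  m = 000 → c = 000000, weight = 0.
  m = 100 → c = 110010, weight = 3.
  m = 010 → c = 111101, weight = 5.
  m = 110 → c = 001111, weight = 4.
  m = 001 → c = 100000, weight = 1.
  m = 101 → c = 010010, weight = 2.
  m = 011 → c = 011101, weight = 4.
  m = 111 → c = 101111, weight = 5.
Tally weights:
  weight 0: 1 codewords.
  weight 1: 1 codewords.
  weight 2: 1 codewords.
  weight 3: 1 codewords.
  weight 4: 2 codewords.
  weight 5: 2 codewords.
Minimum distance d = smallest w > 0 with A_w > 0 = 1.
Sanity: Σ A_w = 8 = 2^3 = 8 ✓.


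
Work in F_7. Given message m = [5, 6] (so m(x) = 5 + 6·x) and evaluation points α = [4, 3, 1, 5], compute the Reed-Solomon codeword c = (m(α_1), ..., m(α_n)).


c = [1, 2, 4, 0]

Message polynomial: m(x) = 5 + 6·x (mod 7).
For each evaluation point α_i, compute m(α_i) mod 7:
  α_1 = 4: Horner steps 6 → 1, so m(4) = 1.
  α_2 = 3: Horner steps 6 → 2, so m(3) = 2.
  α_3 = 1: Horner steps 6 → 4, so m(1) = 4.
  α_4 = 5: Horner steps 6 → 0, so m(5) = 0.
Codeword c = [1, 2, 4, 0] ∈ F_7^4.


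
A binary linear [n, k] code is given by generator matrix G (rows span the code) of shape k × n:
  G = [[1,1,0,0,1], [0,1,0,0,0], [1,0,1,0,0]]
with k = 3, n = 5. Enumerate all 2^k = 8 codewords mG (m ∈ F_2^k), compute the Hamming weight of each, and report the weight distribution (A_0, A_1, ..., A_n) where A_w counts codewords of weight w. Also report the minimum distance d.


Weight distribution: A_0 = 1, A_1 = 1, A_2 = 3, A_3 = 3. Minimum distance d = 1.

Enumerate all 2^3 = 8 messages m ∈ F_2^3.
For each, compute codeword c = mG in F_2^5, then tally its weight.
  m = 000 → c = 00000, weight = 0.
  m = 100 → c = 11001, weight = 3.
  m = 010 → c = 01000, weight = 1.
  m = 110 → c = 10001, weight = 2.
  m = 001 → c = 10100, weight = 2.
  m = 101 → c = 01101, weight = 3.
  m = 011 → c = 11100, weight = 3.
  m = 111 → c = 00101, weight = 2.
Tally weights:
  weight 0: 1 codewords.
  weight 1: 1 codewords.
  weight 2: 3 codewords.
  weight 3: 3 codewords.
Minimum distance d = smallest w > 0 with A_w > 0 = 1.
Sanity: Σ A_w = 8 = 2^3 = 8 ✓.
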